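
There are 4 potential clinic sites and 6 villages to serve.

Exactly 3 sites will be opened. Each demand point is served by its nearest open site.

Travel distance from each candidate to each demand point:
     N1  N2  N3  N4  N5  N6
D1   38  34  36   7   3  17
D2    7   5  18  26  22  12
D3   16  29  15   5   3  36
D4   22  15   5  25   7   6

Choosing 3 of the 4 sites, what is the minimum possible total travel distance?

Open {D2, D3, D4}.
  N1→D2 7, N2→D2 5, N3→D4 5, N4→D3 5, N5→D3 3, N6→D4 6  ⇒ total 31.
Compare {D1, D2, D4}: total 33.
Compare {D1, D2, D3}: total 47.
No size-3 selection does better; minimum is 31.

31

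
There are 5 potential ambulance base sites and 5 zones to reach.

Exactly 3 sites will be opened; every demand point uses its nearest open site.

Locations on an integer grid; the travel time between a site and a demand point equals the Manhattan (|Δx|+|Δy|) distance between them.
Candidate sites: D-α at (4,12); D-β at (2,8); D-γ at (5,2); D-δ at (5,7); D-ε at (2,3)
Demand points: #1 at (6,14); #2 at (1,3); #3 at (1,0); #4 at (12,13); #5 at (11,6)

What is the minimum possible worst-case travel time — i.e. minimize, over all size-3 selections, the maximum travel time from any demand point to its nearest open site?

Open {D-α, D-β, D-δ}.
  Farthest demand point is #3 at travel time 9 (to D-β); all others are ≤ 9.
With {D-α, D-γ, D-δ} the worst case is 9.
With {D-α, D-δ, D-ε} the worst case is 9.
No size-3 selection achieves below 9.

9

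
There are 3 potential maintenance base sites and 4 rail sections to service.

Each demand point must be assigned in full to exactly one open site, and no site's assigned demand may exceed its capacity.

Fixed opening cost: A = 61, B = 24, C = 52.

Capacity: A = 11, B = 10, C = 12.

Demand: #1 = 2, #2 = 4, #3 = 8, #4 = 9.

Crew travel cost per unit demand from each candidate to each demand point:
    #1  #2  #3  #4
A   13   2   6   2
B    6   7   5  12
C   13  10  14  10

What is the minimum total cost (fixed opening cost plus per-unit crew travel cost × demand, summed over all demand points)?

Open {A, B, C}; cheapest assignment that respects the capacities:
  A (cap 11, load 9): #4 — cost 9×2 = 18
  B (cap 10, load 10): #1, #3 — cost 2×6 + 8×5 = 52
  C (cap 12, load 4): #2 — cost 4×10 = 40
  Shipping 110, fixed 137 → total 247.
  Any other capacity-feasible assignment to {A, B, C} ships for at least 110.
Compare {A, C}: its best feasible assignment gives total 309.
Every other set of open sites that can feasibly serve all demand totals ≥ 309 even under its best assignment. Minimum: 247.

247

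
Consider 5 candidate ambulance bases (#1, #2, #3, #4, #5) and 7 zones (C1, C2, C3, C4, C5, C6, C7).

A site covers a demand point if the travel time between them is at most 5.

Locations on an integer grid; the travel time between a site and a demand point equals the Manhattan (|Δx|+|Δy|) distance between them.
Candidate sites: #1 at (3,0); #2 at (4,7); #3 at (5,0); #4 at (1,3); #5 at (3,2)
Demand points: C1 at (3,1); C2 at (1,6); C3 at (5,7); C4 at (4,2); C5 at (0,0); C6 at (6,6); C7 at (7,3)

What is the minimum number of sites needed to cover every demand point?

Coverage sets (demand points within 5 of each site):
  #1: {C1, C4, C5}
  #2: {C2, C3, C4, C6}
  #3: {C1, C4, C5, C7}
  #4: {C1, C2, C4, C5}
  #5: {C1, C4, C5, C7}
No single site covers all 7 demand points.
But {#2, #3} covers everything, so the minimum is 2.

2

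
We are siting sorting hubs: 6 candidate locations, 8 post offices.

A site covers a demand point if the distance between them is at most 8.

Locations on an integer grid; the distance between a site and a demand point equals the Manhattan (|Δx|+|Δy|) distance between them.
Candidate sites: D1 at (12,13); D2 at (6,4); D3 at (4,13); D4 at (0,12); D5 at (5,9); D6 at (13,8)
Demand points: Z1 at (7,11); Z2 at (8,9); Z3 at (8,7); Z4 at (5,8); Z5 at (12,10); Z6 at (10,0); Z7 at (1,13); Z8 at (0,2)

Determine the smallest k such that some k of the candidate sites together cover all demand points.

2

Coverage sets (demand points within 8 of each site):
  D1: {Z1, Z2, Z5}
  D2: {Z1, Z2, Z3, Z4, Z6, Z8}
  D3: {Z1, Z2, Z4, Z7}
  D4: {Z1, Z7}
  D5: {Z1, Z2, Z3, Z4, Z5, Z7}
  D6: {Z2, Z3, Z4, Z5}
No single site covers all 8 demand points.
But {D2, D5} covers everything, so the minimum is 2.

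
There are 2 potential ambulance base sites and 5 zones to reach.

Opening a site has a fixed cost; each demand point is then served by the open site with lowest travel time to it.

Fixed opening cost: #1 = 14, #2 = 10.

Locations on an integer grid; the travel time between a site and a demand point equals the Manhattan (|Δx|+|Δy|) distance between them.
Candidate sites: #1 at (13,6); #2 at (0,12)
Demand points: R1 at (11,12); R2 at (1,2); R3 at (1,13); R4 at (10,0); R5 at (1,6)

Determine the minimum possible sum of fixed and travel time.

61

Open {#1, #2}: assign each demand point to its cheapest open site.
  R1→#1 8, R2→#2 11, R3→#2 2, R4→#1 9, R5→#2 7
  travel time 37, fixed 24 → total 61.
Compare {#2}: travel time 53 + fixed 10 = 63.
Compare {#1}: travel time 64 + fixed 14 = 78.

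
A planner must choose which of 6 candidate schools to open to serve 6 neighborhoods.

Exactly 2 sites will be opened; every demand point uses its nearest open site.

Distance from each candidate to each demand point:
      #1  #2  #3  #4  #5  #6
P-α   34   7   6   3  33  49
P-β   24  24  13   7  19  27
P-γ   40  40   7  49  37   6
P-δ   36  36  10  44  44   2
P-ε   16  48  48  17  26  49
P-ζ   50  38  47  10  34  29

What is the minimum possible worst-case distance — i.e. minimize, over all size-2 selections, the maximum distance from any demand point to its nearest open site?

Open {P-β, P-γ}.
  Farthest demand point is #1 at distance 24 (to P-β); all others are ≤ 24.
With {P-β, P-δ} the worst case is 24.
With {P-α, P-β} the worst case is 27.
No size-2 selection achieves below 24.

24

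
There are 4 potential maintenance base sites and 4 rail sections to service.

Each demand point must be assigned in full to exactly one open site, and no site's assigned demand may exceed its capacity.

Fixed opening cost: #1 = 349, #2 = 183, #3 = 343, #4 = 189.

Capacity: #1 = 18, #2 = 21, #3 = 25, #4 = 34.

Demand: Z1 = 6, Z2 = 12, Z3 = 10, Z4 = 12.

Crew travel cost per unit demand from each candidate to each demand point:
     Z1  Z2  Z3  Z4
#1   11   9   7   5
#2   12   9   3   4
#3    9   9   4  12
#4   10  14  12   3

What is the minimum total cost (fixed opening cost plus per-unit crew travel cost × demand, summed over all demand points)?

666

Open {#2, #4}; cheapest assignment that respects the capacities:
  #2 (cap 21, load 10): Z3 — cost 10×3 = 30
  #4 (cap 34, load 30): Z1, Z2, Z4 — cost 6×10 + 12×14 + 12×3 = 264
  Shipping 294, fixed 372 → total 666.
  Any other capacity-feasible assignment to {#2, #4} ships for at least 294.
Compare {#3, #4}: its best feasible assignment gives total 776.
Compare {#2, #3}: its best feasible assignment gives total 794.
Every other set of open sites that can feasibly serve all demand totals ≥ 776 even under its best assignment. Minimum: 666.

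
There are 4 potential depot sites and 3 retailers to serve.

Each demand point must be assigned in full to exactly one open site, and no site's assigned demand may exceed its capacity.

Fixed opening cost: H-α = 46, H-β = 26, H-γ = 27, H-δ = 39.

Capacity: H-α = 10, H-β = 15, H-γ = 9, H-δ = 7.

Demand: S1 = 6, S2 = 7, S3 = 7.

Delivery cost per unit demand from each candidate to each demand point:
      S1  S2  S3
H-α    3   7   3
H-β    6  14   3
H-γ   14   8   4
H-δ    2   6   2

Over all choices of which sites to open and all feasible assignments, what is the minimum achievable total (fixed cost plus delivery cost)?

164

Open {H-β, H-δ}; cheapest assignment that respects the capacities:
  H-β (cap 15, load 13): S1, S3 — cost 6×6 + 7×3 = 57
  H-δ (cap 7, load 7): S2 — cost 7×6 = 42
  Shipping 99, fixed 65 → total 164.
  Any other capacity-feasible assignment to {H-β, H-δ} ships for at least 99.
Compare {H-β, H-γ}: its best feasible assignment gives total 166.
Compare {H-α, H-β}: its best feasible assignment gives total 178.
Every other set of open sites that can feasibly serve all demand totals ≥ 166 even under its best assignment. Minimum: 164.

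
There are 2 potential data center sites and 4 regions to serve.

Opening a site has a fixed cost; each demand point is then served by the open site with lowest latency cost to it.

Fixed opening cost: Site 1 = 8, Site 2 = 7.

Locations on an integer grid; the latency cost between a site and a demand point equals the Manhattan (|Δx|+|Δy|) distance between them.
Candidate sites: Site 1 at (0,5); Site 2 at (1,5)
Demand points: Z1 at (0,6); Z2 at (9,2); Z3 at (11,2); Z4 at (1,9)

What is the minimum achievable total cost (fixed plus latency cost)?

37

Open {Site 2}: assign each demand point to its cheapest open site.
  Z1→Site 2 2, Z2→Site 2 11, Z3→Site 2 13, Z4→Site 2 4
  latency cost 30, fixed 7 → total 37.
Compare {Site 1}: latency cost 32 + fixed 8 = 40.
Compare {Site 1, Site 2}: latency cost 29 + fixed 15 = 44.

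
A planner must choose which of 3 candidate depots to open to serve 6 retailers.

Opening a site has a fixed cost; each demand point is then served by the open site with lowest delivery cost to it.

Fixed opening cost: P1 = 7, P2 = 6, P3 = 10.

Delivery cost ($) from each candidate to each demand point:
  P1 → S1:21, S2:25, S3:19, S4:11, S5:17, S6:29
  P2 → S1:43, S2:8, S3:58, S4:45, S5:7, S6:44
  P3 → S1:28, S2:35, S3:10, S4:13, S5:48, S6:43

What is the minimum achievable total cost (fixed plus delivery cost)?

Open {P1, P2}: assign each demand point to its cheapest open site.
  S1→P1 21, S2→P2 8, S3→P1 19, S4→P1 11, S5→P2 7, S6→P1 29
  delivery cost 95, fixed 13 → total 108.
Compare {P1, P2, P3}: delivery cost 86 + fixed 23 = 109.
Compare {P2, P3}: delivery cost 109 + fixed 16 = 125.
Compare {P1}: delivery cost 122 + fixed 7 = 129.
All other subsets cost ≥ 109. Minimum total cost: 108.

108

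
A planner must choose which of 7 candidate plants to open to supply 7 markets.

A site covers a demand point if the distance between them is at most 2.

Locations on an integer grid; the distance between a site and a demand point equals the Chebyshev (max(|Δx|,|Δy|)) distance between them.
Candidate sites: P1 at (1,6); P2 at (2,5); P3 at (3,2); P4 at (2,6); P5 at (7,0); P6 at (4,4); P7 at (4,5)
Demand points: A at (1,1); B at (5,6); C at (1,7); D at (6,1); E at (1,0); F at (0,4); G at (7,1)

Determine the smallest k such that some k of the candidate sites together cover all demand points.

4

Coverage sets (demand points within 2 of each site):
  P1: {C, F}
  P2: {C, F}
  P3: {A, E}
  P4: {C, F}
  P5: {D, G}
  P6: {B}
  P7: {B}
No 3 sites suffice: every size-3 union leaves at least one demand point uncovered.
But {P1, P3, P5, P6} covers everything, so the minimum is 4.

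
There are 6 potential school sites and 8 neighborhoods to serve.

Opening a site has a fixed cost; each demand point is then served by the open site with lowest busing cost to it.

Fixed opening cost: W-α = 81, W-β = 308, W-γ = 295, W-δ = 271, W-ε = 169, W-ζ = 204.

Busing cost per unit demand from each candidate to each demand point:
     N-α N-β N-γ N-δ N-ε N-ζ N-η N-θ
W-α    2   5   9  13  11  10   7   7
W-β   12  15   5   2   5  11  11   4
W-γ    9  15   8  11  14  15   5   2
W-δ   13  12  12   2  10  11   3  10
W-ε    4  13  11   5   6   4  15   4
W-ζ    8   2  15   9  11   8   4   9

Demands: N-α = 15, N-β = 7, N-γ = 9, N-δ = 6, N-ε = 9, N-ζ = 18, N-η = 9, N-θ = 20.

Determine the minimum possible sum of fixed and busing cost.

Open {W-α, W-ε}: assign each demand point to its cheapest open site.
  N-α→W-α 15×2=30, N-β→W-α 7×5=35, N-γ→W-α 9×9=81, N-δ→W-ε 6×5=30, N-ε→W-ε 9×6=54, N-ζ→W-ε 18×4=72, N-η→W-α 9×7=63, N-θ→W-ε 20×4=80
  busing cost 445, fixed 250 → total 695.
Compare {W-α}: busing cost 706 + fixed 81 = 787.
Compare {W-ε}: busing cost 621 + fixed 169 = 790.
Compare {W-ε, W-ζ}: busing cost 445 + fixed 373 = 818.
All other subsets cost ≥ 787. Minimum total cost: 695.

695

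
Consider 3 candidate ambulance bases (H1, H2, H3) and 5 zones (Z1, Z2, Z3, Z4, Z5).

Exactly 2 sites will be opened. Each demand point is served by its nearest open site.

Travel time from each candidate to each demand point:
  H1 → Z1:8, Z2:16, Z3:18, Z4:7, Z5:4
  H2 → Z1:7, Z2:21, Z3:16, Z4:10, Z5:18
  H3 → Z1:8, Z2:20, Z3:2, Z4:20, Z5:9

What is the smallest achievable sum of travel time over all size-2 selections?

37

Open {H1, H3}.
  Z1→H1 8, Z2→H1 16, Z3→H3 2, Z4→H1 7, Z5→H1 4  ⇒ total 37.
Compare {H2, H3}: total 48.
Compare {H1, H2}: total 50.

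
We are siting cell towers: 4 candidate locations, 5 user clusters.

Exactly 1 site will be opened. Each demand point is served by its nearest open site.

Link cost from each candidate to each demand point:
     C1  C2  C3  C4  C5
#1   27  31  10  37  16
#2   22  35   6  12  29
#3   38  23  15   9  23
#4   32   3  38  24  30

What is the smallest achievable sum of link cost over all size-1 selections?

Open {#2}.
  C1→#2 22, C2→#2 35, C3→#2 6, C4→#2 12, C5→#2 29  ⇒ total 104.
Compare {#3}: total 108.
Compare {#1}: total 121.
No size-1 selection does better; minimum is 104.

104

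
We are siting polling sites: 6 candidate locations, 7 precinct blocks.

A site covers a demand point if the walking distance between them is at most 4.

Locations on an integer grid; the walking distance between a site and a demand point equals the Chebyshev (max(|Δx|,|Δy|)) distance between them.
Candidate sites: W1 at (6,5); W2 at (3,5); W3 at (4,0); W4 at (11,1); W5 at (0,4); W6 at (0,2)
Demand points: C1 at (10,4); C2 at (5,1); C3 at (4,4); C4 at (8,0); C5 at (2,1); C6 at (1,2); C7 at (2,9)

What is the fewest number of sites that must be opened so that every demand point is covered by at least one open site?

2

Coverage sets (demand points within 4 of each site):
  W1: {C1, C2, C3, C5, C7}
  W2: {C2, C3, C5, C6, C7}
  W3: {C2, C3, C4, C5, C6}
  W4: {C1, C4}
  W5: {C3, C5, C6}
  W6: {C3, C5, C6}
No single site covers all 7 demand points.
But {W1, W3} covers everything, so the minimum is 2.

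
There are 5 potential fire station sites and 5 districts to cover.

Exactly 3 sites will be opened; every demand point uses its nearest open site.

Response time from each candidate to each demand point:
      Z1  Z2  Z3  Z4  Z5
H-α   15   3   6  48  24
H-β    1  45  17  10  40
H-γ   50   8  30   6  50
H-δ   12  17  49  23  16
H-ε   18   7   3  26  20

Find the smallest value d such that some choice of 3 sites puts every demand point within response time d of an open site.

16

Open {H-α, H-β, H-δ}.
  Farthest demand point is Z5 at response time 16 (to H-δ); all others are ≤ 16.
With {H-α, H-γ, H-δ} the worst case is 16.
With {H-β, H-δ, H-ε} the worst case is 16.
No size-3 selection achieves below 16.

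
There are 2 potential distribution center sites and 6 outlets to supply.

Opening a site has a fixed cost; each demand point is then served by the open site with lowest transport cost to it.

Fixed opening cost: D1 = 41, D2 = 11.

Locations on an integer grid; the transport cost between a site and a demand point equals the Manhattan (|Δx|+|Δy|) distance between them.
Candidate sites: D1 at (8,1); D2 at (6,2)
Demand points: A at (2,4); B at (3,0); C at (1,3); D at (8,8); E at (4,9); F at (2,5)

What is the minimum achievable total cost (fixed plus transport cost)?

Open {D2}: assign each demand point to its cheapest open site.
  A→D2 6, B→D2 5, C→D2 6, D→D2 8, E→D2 9, F→D2 7
  transport cost 41, fixed 11 → total 52.
Compare {D1, D2}: transport cost 40 + fixed 52 = 92.
Compare {D1}: transport cost 53 + fixed 41 = 94.

52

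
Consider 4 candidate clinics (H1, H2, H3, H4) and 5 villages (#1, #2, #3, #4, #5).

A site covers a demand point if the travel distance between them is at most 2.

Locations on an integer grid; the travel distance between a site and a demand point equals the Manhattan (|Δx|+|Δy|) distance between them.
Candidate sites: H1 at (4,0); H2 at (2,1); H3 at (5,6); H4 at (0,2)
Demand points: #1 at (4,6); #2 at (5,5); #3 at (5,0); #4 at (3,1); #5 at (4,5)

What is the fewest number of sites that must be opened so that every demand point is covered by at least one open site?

Coverage sets (demand points within 2 of each site):
  H1: {#3, #4}
  H2: {#4}
  H3: {#1, #2, #5}
  H4: {}
No single site covers all 5 demand points.
But {H1, H3} covers everything, so the minimum is 2.

2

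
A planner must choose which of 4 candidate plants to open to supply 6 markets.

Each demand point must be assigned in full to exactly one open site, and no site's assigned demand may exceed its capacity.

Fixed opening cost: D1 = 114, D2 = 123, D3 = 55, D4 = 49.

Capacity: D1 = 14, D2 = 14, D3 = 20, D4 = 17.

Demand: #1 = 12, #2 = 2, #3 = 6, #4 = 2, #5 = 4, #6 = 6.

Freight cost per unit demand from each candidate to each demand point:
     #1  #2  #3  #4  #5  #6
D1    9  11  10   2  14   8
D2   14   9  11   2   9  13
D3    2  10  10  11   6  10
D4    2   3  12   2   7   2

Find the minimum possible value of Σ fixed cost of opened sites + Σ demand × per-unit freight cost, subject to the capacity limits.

Open {D3, D4}; cheapest assignment that respects the capacities:
  D3 (cap 20, load 18): #1, #3 — cost 12×2 + 6×10 = 84
  D4 (cap 17, load 14): #2, #4, #5, #6 — cost 2×3 + 2×2 + 4×7 + 6×2 = 50
  Shipping 134, fixed 104 → total 238.
  Any other capacity-feasible assignment to {D3, D4} ships for at least 134.
Compare {D1, D3, D4}: its best feasible assignment gives total 348.
Compare {D1, D3}: its best feasible assignment gives total 349.
Every other set of open sites that can feasibly serve all demand totals ≥ 348 even under its best assignment. Minimum: 238.

238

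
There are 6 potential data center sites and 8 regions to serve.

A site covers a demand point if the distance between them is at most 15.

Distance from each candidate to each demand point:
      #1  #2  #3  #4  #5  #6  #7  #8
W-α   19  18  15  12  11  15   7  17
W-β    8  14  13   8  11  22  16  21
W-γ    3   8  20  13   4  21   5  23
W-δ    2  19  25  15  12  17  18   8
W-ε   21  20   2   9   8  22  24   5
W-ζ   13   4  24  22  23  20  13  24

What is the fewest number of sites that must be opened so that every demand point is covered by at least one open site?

Coverage sets (demand points within 15 of each site):
  W-α: {#3, #4, #5, #6, #7}
  W-β: {#1, #2, #3, #4, #5}
  W-γ: {#1, #2, #4, #5, #7}
  W-δ: {#1, #4, #5, #8}
  W-ε: {#3, #4, #5, #8}
  W-ζ: {#1, #2, #7}
No 2 sites suffice: every size-2 union leaves at least one demand point uncovered.
But {W-α, W-β, W-δ} covers everything, so the minimum is 3.

3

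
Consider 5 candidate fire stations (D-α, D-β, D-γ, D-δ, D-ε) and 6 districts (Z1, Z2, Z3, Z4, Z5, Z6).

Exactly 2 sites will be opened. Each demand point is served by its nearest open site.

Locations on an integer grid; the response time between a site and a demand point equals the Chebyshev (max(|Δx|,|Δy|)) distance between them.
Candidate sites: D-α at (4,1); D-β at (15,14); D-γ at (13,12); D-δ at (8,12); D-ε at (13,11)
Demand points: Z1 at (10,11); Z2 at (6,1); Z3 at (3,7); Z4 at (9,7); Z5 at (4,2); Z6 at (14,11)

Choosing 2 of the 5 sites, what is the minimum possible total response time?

Open {D-α, D-ε}.
  Z1→D-ε 3, Z2→D-α 2, Z3→D-α 6, Z4→D-ε 4, Z5→D-α 1, Z6→D-ε 1  ⇒ total 17.
Compare {D-α, D-γ}: total 18.
Compare {D-α, D-δ}: total 21.
No size-2 selection does better; minimum is 17.

17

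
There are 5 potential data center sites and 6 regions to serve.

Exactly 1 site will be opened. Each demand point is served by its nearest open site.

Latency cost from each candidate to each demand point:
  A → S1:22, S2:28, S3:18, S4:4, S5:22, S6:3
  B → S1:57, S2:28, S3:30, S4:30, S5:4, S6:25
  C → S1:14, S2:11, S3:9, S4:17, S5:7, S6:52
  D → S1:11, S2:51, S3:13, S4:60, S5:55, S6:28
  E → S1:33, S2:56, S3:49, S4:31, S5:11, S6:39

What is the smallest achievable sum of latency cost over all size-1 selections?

97

Open {A}.
  S1→A 22, S2→A 28, S3→A 18, S4→A 4, S5→A 22, S6→A 3  ⇒ total 97.
Compare {C}: total 110.
Compare {B}: total 174.
No size-1 selection does better; minimum is 97.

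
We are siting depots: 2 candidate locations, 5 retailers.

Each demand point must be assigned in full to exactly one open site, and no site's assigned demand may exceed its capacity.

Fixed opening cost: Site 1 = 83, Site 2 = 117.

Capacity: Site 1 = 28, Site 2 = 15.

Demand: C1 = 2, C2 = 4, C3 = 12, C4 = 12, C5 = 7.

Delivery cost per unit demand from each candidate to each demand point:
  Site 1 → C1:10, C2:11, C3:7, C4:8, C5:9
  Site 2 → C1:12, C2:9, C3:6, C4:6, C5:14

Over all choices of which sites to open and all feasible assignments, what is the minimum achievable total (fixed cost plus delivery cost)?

483

Open {Site 1, Site 2}; cheapest assignment that respects the capacities:
  Site 1 (cap 28, load 25): C1, C2, C3, C5 — cost 2×10 + 4×11 + 12×7 + 7×9 = 211
  Site 2 (cap 15, load 12): C4 — cost 12×6 = 72
  Shipping 283, fixed 200 → total 483.
  Any other capacity-feasible assignment to {Site 1, Site 2} ships for at least 283.
Total demand is 37 and no other set of sites has combined capacity ≥ 37, so {Site 1, Site 2} is the only feasible choice of open sites. Minimum: 483.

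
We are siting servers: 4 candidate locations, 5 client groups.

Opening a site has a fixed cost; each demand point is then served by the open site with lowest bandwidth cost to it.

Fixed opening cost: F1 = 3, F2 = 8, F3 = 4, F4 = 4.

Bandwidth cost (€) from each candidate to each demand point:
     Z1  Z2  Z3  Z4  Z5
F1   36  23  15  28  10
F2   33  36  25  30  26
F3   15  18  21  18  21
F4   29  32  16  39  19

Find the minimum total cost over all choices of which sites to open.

Open {F1, F3}: assign each demand point to its cheapest open site.
  Z1→F3 15, Z2→F3 18, Z3→F1 15, Z4→F3 18, Z5→F1 10
  bandwidth cost 76, fixed 7 → total 83.
Compare {F1, F3, F4}: bandwidth cost 76 + fixed 11 = 87.
Compare {F1, F2, F3}: bandwidth cost 76 + fixed 15 = 91.
Compare {F3, F4}: bandwidth cost 86 + fixed 8 = 94.
All other subsets cost ≥ 87. Minimum total cost: 83.

83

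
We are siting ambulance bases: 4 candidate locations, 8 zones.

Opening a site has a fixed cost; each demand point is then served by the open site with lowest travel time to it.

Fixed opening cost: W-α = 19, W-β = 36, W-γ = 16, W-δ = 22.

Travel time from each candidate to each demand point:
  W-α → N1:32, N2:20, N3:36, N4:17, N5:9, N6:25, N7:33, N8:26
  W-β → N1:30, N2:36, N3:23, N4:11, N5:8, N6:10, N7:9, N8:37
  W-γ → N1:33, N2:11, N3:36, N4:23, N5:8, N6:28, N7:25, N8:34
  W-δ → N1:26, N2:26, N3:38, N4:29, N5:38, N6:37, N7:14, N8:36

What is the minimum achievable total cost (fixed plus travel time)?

188

Open {W-β, W-γ}: assign each demand point to its cheapest open site.
  N1→W-β 30, N2→W-γ 11, N3→W-β 23, N4→W-β 11, N5→W-β 8, N6→W-β 10, N7→W-β 9, N8→W-γ 34
  travel time 136, fixed 52 → total 188.
Compare {W-α, W-β}: travel time 137 + fixed 55 = 192.
Compare {W-α, W-β, W-γ}: travel time 128 + fixed 71 = 199.
Compare {W-β}: travel time 164 + fixed 36 = 200.
All other subsets cost ≥ 192. Minimum total cost: 188.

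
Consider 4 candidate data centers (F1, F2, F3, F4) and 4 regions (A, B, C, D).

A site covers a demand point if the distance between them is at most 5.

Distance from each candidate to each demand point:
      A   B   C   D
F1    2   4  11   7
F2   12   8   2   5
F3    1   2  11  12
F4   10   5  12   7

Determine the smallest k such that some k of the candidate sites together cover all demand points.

Coverage sets (demand points within 5 of each site):
  F1: {A, B}
  F2: {C, D}
  F3: {A, B}
  F4: {B}
No single site covers all 4 demand points.
But {F1, F2} covers everything, so the minimum is 2.

2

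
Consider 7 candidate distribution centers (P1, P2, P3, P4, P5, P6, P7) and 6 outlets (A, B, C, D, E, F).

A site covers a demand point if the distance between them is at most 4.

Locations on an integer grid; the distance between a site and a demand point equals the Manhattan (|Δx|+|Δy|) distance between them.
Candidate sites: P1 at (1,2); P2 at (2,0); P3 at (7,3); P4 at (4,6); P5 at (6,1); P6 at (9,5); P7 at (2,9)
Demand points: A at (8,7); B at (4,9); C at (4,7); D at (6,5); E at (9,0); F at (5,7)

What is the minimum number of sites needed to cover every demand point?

3

Coverage sets (demand points within 4 of each site):
  P1: {}
  P2: {}
  P3: {D}
  P4: {B, C, D, F}
  P5: {D, E}
  P6: {A, D}
  P7: {B, C}
No 2 sites suffice: every size-2 union leaves at least one demand point uncovered.
But {P4, P5, P6} covers everything, so the minimum is 3.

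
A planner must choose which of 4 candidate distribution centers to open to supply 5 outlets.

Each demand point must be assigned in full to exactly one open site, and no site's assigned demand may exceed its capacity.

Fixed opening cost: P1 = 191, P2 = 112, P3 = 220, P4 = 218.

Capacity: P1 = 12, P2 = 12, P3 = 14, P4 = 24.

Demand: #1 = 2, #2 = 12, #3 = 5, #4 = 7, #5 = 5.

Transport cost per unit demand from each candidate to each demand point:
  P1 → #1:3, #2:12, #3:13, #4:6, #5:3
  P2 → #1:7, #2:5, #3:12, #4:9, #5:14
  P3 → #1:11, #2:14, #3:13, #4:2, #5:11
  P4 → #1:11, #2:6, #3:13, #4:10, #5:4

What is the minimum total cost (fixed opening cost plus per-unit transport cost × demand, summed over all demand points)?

564

Open {P2, P4}; cheapest assignment that respects the capacities:
  P2 (cap 12, load 9): #1, #4 — cost 2×7 + 7×9 = 77
  P4 (cap 24, load 22): #2, #3, #5 — cost 12×6 + 5×13 + 5×4 = 157
  Shipping 234, fixed 330 → total 564.
  Any other capacity-feasible assignment to {P2, P4} ships for at least 234.
Compare {P1, P4}: its best feasible assignment gives total 614.
Compare {P3, P4}: its best feasible assignment gives total 631.
Every other set of open sites that can feasibly serve all demand totals ≥ 614 even under its best assignment. Minimum: 564.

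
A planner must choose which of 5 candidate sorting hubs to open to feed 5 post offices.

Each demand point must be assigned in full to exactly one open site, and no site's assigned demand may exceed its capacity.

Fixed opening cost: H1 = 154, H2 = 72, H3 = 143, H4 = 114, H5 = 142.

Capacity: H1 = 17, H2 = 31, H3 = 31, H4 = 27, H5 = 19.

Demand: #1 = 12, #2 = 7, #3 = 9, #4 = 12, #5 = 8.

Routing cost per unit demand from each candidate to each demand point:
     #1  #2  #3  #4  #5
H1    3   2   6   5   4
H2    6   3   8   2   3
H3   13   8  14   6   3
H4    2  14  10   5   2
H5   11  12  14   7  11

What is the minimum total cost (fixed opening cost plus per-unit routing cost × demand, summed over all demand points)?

Open {H2, H4}; cheapest assignment that respects the capacities:
  H2 (cap 31, load 28): #2, #3, #4 — cost 7×3 + 9×8 + 12×2 = 117
  H4 (cap 27, load 20): #1, #5 — cost 12×2 + 8×2 = 40
  Shipping 157, fixed 186 → total 343.
  Any other capacity-feasible assignment to {H2, H4} ships for at least 157.
Compare {H1, H2}: its best feasible assignment gives total 429.
Compare {H1, H2, H4}: its best feasible assignment gives total 472.
Every other set of open sites that can feasibly serve all demand totals ≥ 429 even under its best assignment. Minimum: 343.

343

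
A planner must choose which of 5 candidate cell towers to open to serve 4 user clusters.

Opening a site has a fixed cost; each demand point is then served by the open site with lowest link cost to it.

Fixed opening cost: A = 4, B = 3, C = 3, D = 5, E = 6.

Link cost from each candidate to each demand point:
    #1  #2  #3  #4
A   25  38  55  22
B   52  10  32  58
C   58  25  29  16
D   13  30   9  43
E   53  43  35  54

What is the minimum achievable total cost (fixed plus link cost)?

Open {B, C, D}: assign each demand point to its cheapest open site.
  #1→D 13, #2→B 10, #3→D 9, #4→C 16
  link cost 48, fixed 11 → total 59.
Compare {A, B, C, D}: link cost 48 + fixed 15 = 63.
Compare {B, C, D, E}: link cost 48 + fixed 17 = 65.
Compare {A, B, D}: link cost 54 + fixed 12 = 66.
All other subsets cost ≥ 63. Minimum total cost: 59.

59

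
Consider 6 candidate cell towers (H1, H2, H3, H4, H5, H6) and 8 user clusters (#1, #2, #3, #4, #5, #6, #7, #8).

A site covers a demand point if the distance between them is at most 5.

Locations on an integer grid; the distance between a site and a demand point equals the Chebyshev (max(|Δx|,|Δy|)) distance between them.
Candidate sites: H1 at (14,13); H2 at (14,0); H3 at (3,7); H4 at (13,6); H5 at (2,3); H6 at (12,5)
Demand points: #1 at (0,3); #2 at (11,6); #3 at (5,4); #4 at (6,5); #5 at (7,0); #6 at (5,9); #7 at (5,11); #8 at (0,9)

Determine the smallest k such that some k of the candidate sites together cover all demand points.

2

Coverage sets (demand points within 5 of each site):
  H1: {}
  H2: {}
  H3: {#1, #3, #4, #6, #7, #8}
  H4: {#2}
  H5: {#1, #3, #4, #5}
  H6: {#2, #5}
No single site covers all 8 demand points.
But {H3, H6} covers everything, so the minimum is 2.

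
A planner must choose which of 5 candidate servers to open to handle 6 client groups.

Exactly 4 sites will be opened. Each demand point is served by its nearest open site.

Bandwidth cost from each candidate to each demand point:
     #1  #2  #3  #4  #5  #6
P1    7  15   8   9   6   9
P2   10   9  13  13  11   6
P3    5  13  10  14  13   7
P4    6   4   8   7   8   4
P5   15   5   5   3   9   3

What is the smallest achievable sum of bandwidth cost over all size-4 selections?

26

Open {P1, P3, P4, P5}.
  #1→P3 5, #2→P4 4, #3→P5 5, #4→P5 3, #5→P1 6, #6→P5 3  ⇒ total 26.
Compare {P1, P2, P3, P5}: total 27.
Compare {P1, P2, P4, P5}: total 27.
No size-4 selection does better; minimum is 26.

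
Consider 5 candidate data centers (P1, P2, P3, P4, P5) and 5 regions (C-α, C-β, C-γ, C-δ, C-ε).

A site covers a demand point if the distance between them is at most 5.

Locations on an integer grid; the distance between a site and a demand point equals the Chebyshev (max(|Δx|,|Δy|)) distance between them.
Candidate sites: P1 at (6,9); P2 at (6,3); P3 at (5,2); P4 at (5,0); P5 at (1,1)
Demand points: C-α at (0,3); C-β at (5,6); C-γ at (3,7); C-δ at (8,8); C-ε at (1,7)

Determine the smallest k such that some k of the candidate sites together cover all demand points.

2

Coverage sets (demand points within 5 of each site):
  P1: {C-β, C-γ, C-δ, C-ε}
  P2: {C-β, C-γ, C-δ, C-ε}
  P3: {C-α, C-β, C-γ, C-ε}
  P4: {C-α}
  P5: {C-α, C-β}
No single site covers all 5 demand points.
But {P1, P3} covers everything, so the minimum is 2.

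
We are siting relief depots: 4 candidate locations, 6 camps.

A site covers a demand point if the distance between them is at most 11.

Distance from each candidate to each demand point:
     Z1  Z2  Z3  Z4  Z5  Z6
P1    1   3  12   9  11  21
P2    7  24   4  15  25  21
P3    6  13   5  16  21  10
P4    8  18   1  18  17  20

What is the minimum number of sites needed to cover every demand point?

Coverage sets (demand points within 11 of each site):
  P1: {Z1, Z2, Z4, Z5}
  P2: {Z1, Z3}
  P3: {Z1, Z3, Z6}
  P4: {Z1, Z3}
No single site covers all 6 demand points.
But {P1, P3} covers everything, so the minimum is 2.

2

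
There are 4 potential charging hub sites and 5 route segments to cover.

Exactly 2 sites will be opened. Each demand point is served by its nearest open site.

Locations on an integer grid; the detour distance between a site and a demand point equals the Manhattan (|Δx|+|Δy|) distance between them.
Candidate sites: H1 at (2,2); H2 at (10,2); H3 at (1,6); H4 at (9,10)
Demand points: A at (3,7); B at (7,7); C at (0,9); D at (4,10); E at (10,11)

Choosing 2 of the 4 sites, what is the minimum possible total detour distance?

Open {H3, H4}.
  A→H3 3, B→H4 5, C→H3 4, D→H4 5, E→H4 2  ⇒ total 19.
Compare {H1, H4}: total 27.
Compare {H2, H3}: total 30.
No size-2 selection does better; minimum is 19.

19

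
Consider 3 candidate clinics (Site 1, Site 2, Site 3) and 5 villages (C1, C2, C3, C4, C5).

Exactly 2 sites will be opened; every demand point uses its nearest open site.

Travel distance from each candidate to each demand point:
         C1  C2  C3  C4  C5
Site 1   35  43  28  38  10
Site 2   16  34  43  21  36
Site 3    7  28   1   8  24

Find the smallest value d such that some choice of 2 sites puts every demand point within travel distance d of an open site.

28

Open {Site 1, Site 3}.
  Farthest demand point is C2 at travel distance 28 (to Site 3); all others are ≤ 28.
With {Site 2, Site 3} the worst case is 28.
With {Site 1, Site 2} the worst case is 34.
No size-2 selection achieves below 28.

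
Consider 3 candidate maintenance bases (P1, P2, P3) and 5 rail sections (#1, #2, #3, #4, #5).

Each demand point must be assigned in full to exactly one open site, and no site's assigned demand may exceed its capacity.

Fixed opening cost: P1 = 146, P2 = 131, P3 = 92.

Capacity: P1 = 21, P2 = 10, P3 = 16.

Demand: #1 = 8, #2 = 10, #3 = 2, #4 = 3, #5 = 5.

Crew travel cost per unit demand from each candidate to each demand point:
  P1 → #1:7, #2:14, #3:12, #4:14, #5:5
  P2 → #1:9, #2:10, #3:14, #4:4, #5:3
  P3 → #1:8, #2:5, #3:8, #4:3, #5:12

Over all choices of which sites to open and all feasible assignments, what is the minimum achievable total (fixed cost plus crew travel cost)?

Open {P1, P3}; cheapest assignment that respects the capacities:
  P1 (cap 21, load 13): #1, #5 — cost 8×7 + 5×5 = 81
  P3 (cap 16, load 15): #2, #3, #4 — cost 10×5 + 2×8 + 3×3 = 75
  Shipping 156, fixed 238 → total 394.
  Any other capacity-feasible assignment to {P1, P3} ships for at least 156.
Compare {P1, P2, P3}: its best feasible assignment gives total 515.
Compare {P1, P2}: its best feasible assignment gives total 524.
Every other set of open sites that can feasibly serve all demand totals ≥ 515 even under its best assignment. Minimum: 394.

394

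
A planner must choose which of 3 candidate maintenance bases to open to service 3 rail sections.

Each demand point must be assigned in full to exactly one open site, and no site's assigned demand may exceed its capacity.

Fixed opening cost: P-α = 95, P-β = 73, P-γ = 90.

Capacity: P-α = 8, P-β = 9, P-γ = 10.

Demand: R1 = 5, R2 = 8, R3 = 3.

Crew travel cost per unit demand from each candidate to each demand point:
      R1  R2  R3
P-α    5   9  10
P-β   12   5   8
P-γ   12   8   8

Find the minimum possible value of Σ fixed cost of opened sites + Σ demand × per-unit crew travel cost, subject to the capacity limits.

Open {P-α, P-β}; cheapest assignment that respects the capacities:
  P-α (cap 8, load 8): R1, R3 — cost 5×5 + 3×10 = 55
  P-β (cap 9, load 8): R2 — cost 8×5 = 40
  Shipping 95, fixed 168 → total 263.
  Any other capacity-feasible assignment to {P-α, P-β} ships for at least 95.
Compare {P-β, P-γ}: its best feasible assignment gives total 287.
Compare {P-α, P-γ}: its best feasible assignment gives total 304.
Every other set of open sites that can feasibly serve all demand totals ≥ 287 even under its best assignment. Minimum: 263.

263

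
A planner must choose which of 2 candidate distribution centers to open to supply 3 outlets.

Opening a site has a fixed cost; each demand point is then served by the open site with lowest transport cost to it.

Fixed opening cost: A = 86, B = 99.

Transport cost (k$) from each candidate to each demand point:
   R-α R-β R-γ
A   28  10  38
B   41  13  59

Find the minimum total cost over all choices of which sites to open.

162

Open {A}: assign each demand point to its cheapest open site.
  R-α→A 28, R-β→A 10, R-γ→A 38
  transport cost 76, fixed 86 → total 162.
Compare {B}: transport cost 113 + fixed 99 = 212.
Compare {A, B}: transport cost 76 + fixed 185 = 261.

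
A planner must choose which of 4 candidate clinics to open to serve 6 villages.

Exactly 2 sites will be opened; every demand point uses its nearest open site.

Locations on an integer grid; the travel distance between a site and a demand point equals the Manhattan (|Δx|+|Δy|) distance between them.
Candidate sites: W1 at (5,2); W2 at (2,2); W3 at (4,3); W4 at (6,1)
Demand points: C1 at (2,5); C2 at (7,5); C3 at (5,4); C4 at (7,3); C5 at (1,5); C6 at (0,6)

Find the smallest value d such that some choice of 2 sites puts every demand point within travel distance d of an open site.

Open {W1, W2}.
  Farthest demand point is C6 at travel distance 6 (to W2); all others are ≤ 6.
With {W2, W3} the worst case is 6.
With {W2, W4} the worst case is 6.
No size-2 selection achieves below 6.

6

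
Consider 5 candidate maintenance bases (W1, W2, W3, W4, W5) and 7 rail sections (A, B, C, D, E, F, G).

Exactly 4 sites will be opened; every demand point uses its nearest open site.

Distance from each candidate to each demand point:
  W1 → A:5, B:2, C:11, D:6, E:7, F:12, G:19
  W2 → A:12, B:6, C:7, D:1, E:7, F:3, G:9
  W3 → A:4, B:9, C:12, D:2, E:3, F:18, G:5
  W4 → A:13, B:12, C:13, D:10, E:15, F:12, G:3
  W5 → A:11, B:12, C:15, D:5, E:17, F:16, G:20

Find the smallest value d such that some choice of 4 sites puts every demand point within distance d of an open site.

7

Open {W1, W2, W3, W4}.
  Farthest demand point is C at distance 7 (to W2); all others are ≤ 7.
With {W1, W2, W3, W5} the worst case is 7.
With {W1, W2, W4, W5} the worst case is 7.
No size-4 selection achieves below 7.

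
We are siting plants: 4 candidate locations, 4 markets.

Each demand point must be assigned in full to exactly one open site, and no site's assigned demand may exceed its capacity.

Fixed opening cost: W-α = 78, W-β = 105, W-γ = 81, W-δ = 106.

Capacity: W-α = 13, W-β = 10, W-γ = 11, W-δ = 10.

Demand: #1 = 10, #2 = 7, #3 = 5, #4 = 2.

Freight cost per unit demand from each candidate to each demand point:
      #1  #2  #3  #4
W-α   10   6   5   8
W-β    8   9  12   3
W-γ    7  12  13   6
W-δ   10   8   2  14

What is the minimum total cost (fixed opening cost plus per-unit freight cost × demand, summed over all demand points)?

Open {W-α, W-γ, W-δ}; cheapest assignment that respects the capacities:
  W-α (cap 13, load 9): #2, #4 — cost 7×6 + 2×8 = 58
  W-γ (cap 11, load 10): #1 — cost 10×7 = 70
  W-δ (cap 10, load 5): #3 — cost 5×2 = 10
  Shipping 138, fixed 265 → total 403.
  Any other capacity-feasible assignment to {W-α, W-γ, W-δ} ships for at least 138.
Compare {W-α, W-β, W-γ}: its best feasible assignment gives total 407.
Compare {W-α, W-β, W-δ}: its best feasible assignment gives total 437.
Every other set of open sites that can feasibly serve all demand totals ≥ 407 even under its best assignment. Minimum: 403.

403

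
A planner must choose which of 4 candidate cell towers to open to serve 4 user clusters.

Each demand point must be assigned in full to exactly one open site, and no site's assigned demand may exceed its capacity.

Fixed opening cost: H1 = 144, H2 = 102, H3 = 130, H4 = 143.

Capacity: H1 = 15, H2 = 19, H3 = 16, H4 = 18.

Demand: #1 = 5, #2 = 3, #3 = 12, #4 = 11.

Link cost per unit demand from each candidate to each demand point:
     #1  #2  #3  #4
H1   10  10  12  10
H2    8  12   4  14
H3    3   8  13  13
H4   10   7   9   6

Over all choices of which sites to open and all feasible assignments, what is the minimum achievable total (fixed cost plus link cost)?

Open {H2, H4}; cheapest assignment that respects the capacities:
  H2 (cap 19, load 17): #1, #3 — cost 5×8 + 12×4 = 88
  H4 (cap 18, load 14): #2, #4 — cost 3×7 + 11×6 = 87
  Shipping 175, fixed 245 → total 420.
  Any other capacity-feasible assignment to {H2, H4} ships for at least 175.
Compare {H1, H2}: its best feasible assignment gives total 474.
Compare {H2, H3}: its best feasible assignment gives total 474.
Every other set of open sites that can feasibly serve all demand totals ≥ 474 even under its best assignment. Minimum: 420.

420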